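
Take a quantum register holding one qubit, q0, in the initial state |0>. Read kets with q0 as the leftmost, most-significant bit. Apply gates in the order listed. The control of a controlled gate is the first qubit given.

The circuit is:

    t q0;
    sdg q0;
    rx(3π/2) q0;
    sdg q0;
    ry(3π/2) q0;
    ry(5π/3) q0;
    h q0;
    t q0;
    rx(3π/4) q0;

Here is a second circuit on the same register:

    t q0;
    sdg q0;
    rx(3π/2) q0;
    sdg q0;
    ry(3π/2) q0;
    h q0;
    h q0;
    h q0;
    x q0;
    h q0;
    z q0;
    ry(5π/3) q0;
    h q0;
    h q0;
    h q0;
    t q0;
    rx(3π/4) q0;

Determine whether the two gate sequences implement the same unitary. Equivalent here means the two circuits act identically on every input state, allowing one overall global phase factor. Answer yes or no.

Yes — the two circuits implement the same unitary up to a global phase.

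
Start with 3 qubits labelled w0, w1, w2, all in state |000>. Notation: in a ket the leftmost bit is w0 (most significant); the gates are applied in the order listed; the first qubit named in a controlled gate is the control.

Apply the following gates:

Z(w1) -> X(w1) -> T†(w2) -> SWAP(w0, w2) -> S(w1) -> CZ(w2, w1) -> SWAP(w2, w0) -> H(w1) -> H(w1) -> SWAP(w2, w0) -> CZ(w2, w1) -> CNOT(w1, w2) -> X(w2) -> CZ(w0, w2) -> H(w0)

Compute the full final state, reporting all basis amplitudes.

After the circuit, the state carries amplitude sqrt(2)*I/2 on |010>, sqrt(2)*I/2 on |110>, and 0 on every other basis state.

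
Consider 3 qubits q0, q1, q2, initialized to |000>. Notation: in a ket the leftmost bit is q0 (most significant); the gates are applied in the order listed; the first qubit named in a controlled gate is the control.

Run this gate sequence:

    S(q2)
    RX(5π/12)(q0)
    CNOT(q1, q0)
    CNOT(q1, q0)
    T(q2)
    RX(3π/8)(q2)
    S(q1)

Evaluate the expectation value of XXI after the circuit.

The expectation value of XXI is 0. Key observation: the block from step 3 through step 4 cancels to the identity and can be dropped.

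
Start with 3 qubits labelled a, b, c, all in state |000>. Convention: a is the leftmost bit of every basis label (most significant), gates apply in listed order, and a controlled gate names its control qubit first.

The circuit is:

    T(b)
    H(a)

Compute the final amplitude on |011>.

The amplitude on |011> is 0.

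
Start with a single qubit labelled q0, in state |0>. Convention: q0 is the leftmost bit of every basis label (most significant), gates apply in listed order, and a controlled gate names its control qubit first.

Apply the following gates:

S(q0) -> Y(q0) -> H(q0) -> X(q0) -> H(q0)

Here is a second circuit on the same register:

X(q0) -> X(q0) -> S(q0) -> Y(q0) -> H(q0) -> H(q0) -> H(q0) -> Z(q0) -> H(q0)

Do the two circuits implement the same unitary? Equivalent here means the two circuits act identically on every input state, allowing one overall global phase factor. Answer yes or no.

No — the two circuits implement different unitaries, even allowing a global phase.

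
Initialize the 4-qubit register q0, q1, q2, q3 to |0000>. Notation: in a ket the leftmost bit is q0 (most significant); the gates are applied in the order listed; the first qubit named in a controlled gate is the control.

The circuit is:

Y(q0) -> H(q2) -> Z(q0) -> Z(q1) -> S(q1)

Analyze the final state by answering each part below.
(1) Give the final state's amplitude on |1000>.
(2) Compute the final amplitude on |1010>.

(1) The final state's coefficient on |1000> equals -sqrt(2)*I/2.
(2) |1010> carries amplitude -sqrt(2)*I/2 in the final state.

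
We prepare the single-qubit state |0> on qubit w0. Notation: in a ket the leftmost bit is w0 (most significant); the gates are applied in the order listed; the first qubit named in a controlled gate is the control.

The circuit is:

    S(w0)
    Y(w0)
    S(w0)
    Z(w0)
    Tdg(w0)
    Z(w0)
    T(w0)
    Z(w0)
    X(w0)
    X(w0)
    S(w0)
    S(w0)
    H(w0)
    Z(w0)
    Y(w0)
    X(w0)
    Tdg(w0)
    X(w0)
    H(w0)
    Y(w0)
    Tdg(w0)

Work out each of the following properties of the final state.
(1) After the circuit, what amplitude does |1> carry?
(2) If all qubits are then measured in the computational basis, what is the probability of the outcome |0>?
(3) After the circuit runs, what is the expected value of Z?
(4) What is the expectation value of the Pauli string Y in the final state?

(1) The amplitude on |1> is -exp(3*I*pi/4)/2 + I/2. Key observation: steps 9-10 multiply out to the identity, so the circuit reduces to the remaining gates.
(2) Outcome |0> occurs with probability sqrt(2)/4 + 1/2.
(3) In the final state, Z has expectation sqrt(2)/2.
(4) The expectation value of Y is 1/2.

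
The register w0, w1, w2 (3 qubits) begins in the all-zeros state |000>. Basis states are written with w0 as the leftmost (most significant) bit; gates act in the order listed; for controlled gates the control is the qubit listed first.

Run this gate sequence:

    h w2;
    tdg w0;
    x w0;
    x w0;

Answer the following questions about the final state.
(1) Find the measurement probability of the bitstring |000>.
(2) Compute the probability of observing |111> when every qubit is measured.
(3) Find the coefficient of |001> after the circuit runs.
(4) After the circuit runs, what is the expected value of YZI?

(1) The probability of measuring |000> is 1/2.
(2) A full measurement returns |111> with probability 0.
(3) The final state's coefficient on |001> equals sqrt(2)/2.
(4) The expectation value of YZI is 0.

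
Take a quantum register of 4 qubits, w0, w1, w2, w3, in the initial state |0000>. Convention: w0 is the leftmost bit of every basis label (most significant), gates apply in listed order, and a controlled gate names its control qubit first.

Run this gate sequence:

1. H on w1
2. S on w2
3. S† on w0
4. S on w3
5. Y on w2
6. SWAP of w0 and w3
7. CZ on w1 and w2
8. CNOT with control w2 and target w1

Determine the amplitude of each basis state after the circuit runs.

The final amplitudes are -sqrt(2)*I/2 on |0010>, sqrt(2)*I/2 on |0110>, and 0 on every other basis state.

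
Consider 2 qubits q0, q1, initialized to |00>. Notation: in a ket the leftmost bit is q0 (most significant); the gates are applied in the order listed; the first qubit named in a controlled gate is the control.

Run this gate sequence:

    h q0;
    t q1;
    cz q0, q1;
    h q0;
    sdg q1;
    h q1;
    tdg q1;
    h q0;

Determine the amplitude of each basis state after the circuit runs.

The final amplitudes are 1/2 on |00>, -exp(3*I*pi/4)/2 on |01>, 1/2 on |10>, -exp(3*I*pi/4)/2 on |11>.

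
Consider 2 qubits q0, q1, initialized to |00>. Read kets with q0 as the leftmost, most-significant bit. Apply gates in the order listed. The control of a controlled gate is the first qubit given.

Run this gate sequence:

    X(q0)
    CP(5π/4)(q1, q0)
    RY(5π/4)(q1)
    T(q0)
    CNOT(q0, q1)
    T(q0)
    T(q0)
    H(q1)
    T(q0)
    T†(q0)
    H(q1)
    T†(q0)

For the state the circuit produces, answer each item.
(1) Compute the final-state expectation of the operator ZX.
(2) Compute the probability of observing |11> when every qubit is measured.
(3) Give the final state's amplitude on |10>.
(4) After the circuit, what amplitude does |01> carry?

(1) The expectation value of ZX is sqrt(2)/2. Key observation: gates 7-12 undo each other exactly, leaving only the rest of the circuit to track.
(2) The probability of measuring |11> is 1/2 - sqrt(2)/4.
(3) |10> carries amplitude I*sqrt(sqrt(2) + 2)/2 in the final state.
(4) |01> carries amplitude 0 in the final state.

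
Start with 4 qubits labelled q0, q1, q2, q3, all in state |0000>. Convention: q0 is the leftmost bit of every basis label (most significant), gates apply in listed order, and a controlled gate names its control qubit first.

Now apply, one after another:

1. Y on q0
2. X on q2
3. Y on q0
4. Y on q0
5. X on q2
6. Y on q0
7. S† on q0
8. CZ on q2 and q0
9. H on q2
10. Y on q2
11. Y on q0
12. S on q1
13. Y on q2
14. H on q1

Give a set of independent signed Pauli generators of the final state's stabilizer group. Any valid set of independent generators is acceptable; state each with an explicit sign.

The final state is stabilized by the group generated by +IXII, +IIXI, -ZIII, +IIIZ; other independent generating sets are equally valid. Key observation: gates 2-5 undo each other exactly, leaving only the rest of the circuit to track.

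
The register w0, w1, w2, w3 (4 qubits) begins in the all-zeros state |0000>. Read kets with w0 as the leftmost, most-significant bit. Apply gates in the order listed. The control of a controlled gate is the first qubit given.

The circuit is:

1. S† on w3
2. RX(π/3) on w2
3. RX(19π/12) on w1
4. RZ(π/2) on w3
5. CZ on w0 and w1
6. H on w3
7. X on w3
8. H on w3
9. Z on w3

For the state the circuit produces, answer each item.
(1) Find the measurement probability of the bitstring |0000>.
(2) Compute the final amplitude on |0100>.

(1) The probability of measuring |0000> is -3*sqrt(2)/32 + 3*sqrt(6)/32 + 3/8. Key observation: the block from step 6 through step 9 cancels to the identity and can be dropped.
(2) The amplitude on |0100> is (-3*sqrt(sqrt(2) + 2)/8 + sqrt(6 - 3*sqrt(2))/8)*exp(I*pi/4).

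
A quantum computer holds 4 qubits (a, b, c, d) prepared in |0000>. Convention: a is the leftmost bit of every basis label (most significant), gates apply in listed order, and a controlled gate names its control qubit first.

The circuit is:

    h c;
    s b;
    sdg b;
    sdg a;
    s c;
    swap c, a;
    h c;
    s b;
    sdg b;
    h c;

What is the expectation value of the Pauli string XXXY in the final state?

The observable XXXY averages to 0.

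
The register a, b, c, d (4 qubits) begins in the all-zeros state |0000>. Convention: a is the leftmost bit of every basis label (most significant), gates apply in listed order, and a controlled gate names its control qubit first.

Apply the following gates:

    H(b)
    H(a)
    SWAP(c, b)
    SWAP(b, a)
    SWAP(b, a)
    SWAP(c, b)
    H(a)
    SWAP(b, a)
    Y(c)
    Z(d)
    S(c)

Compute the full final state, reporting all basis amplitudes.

The resulting statevector has amplitude -sqrt(2)/2 on |0010>, -sqrt(2)/2 on |1010>, and 0 on every other basis state. Key observation: the block from step 2 through step 7 cancels to the identity and can be dropped.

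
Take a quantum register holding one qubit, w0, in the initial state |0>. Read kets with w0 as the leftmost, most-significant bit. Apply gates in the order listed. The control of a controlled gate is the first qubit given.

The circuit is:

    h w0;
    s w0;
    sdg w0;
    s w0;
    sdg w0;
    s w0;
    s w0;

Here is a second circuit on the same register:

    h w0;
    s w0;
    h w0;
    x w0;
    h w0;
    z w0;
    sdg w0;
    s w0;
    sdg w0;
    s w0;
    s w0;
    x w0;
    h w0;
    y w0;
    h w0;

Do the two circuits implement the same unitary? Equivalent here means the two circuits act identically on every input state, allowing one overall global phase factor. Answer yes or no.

No: there is an input state on which the two circuits produce genuinely different outputs (not merely differing by a phase).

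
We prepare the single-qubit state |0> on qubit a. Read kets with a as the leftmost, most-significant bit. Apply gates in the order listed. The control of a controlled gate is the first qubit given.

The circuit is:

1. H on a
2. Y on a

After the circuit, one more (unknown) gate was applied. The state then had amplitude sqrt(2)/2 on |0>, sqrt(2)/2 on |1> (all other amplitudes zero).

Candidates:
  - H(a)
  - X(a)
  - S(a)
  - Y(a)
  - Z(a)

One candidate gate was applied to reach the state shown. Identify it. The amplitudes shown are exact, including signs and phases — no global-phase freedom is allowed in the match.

The applied gate was Y(a).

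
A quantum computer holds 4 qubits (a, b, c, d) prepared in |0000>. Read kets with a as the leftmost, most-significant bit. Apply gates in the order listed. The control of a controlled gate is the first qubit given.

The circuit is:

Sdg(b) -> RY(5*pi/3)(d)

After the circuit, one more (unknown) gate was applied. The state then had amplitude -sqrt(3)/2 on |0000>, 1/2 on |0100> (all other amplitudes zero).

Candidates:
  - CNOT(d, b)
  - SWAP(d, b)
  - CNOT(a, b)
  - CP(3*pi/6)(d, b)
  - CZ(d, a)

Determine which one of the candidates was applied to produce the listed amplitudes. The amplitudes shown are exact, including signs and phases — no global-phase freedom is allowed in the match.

The unique candidate consistent with the amplitudes is SWAP(d, b).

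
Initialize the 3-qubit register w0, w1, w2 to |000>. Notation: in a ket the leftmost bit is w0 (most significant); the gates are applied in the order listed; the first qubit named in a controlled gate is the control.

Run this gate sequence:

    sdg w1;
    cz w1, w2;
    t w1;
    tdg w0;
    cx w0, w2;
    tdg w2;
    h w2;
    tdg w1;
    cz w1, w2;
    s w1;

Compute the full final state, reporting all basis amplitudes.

The final amplitudes are sqrt(2)/2 on |000>, sqrt(2)/2 on |001>, and 0 on every other basis state.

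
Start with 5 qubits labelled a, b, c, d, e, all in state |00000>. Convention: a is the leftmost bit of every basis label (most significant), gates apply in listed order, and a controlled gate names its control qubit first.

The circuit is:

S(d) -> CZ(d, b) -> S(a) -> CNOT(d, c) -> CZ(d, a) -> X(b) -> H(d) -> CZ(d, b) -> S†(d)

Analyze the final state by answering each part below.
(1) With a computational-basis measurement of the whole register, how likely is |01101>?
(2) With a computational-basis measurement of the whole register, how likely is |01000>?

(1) Outcome |01101> occurs with probability 0.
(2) The probability of measuring |01000> is 1/2.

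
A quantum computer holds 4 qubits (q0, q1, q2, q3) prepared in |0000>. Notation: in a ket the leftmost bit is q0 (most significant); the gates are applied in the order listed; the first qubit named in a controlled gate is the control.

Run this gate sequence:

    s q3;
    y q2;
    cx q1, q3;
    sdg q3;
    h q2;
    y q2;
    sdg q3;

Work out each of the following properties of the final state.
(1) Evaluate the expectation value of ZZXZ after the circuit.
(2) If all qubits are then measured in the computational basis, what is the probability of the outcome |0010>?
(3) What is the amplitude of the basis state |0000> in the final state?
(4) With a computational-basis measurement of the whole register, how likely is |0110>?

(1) The expectation value of ZZXZ is 1.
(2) The probability of measuring |0010> is 1/2.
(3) The amplitude on |0000> is -sqrt(2)/2.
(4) Outcome |0110> occurs with probability 0.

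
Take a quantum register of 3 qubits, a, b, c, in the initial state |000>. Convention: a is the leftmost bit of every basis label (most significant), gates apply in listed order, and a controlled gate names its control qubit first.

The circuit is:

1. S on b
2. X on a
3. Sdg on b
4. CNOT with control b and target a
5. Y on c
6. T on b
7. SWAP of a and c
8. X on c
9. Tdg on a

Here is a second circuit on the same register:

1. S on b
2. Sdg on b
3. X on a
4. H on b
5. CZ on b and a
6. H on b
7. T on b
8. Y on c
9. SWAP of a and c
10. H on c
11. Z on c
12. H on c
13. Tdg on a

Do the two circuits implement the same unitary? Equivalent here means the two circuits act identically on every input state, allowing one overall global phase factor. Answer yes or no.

No: there is an input state on which the two circuits produce genuinely different outputs (not merely differing by a phase).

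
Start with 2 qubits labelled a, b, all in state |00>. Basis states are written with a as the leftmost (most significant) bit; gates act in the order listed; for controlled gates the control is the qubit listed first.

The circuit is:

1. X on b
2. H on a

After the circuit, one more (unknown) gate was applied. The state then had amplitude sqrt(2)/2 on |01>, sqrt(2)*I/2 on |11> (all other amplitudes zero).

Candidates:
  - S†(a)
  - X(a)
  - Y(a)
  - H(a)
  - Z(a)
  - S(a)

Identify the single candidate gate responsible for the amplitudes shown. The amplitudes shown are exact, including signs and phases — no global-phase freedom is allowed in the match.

It was S(a) that produced the state shown.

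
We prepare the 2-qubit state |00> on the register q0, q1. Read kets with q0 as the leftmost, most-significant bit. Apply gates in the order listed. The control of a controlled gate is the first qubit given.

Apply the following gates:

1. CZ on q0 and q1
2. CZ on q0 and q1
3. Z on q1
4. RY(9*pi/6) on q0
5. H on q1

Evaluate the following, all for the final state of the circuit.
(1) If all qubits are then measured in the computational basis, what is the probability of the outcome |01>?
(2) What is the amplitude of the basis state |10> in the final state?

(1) The probability of measuring |01> is 1/4. Key observation: the block from step 1 through step 2 cancels to the identity and can be dropped.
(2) The final state's coefficient on |10> equals 1/2.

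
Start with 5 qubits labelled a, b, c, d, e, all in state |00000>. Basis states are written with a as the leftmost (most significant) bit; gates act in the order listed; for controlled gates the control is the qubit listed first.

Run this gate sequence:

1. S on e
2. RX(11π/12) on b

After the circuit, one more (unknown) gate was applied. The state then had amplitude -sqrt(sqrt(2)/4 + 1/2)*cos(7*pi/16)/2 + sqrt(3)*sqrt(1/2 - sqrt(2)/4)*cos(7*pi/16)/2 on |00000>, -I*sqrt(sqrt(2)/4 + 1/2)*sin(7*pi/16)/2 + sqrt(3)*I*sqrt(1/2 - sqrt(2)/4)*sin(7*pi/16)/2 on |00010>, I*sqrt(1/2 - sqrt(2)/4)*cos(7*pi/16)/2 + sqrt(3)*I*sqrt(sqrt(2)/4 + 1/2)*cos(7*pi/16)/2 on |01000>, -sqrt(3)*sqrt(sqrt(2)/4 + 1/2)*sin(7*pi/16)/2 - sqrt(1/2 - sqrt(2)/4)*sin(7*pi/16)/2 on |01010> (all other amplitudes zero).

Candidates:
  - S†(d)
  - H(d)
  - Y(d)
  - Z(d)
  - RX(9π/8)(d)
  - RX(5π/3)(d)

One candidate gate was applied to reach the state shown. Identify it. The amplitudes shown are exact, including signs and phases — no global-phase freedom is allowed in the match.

The applied gate was RX(9π/8)(d).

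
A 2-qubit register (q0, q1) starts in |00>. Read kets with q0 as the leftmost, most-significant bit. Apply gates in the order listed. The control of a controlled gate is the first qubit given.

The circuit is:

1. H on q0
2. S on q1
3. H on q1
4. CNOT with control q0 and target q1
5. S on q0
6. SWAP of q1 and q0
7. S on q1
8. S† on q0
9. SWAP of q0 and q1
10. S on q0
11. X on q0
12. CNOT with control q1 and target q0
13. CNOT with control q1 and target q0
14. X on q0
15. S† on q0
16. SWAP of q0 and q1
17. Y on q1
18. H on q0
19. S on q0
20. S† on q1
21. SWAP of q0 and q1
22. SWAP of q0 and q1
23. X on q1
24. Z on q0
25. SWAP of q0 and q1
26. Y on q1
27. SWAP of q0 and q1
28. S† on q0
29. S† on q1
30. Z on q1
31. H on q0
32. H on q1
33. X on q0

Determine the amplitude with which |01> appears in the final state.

|01> carries amplitude -sqrt(2)/2 in the final state. Key observation: the block from step 9 through step 16 cancels to the identity and can be dropped.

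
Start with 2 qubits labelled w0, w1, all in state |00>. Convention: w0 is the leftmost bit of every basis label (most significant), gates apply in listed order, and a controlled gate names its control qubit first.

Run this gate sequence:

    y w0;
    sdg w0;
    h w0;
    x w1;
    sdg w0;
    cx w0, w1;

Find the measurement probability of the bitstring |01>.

Outcome |01> occurs with probability 1/2.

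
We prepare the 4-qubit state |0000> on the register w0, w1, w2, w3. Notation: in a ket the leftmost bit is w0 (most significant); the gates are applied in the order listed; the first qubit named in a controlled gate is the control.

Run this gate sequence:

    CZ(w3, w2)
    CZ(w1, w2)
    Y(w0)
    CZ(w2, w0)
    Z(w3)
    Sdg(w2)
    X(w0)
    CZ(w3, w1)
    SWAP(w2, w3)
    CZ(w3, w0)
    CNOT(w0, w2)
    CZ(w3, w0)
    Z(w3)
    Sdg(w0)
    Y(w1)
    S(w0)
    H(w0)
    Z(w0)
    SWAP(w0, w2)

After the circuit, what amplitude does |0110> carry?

|0110> carries amplitude sqrt(2)/2 in the final state.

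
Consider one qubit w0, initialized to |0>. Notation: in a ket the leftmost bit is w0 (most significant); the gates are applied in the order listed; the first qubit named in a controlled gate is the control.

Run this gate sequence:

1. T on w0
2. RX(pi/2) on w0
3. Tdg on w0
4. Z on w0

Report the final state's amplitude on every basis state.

After the circuit, the state carries amplitude sqrt(2)/2 on |0>, sqrt(2)*exp(I*pi/4)/2 on |1>.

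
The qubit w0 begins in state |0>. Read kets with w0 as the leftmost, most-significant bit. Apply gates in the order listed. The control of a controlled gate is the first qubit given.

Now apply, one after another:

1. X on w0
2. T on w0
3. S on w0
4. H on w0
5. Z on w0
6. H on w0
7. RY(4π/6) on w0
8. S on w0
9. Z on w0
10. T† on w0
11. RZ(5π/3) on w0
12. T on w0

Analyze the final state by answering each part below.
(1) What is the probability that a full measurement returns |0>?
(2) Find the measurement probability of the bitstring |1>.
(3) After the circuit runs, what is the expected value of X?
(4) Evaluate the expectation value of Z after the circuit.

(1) The probability of measuring |0> is 1/4.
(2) A full measurement returns |1> with probability 3/4.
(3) In the final state, X has expectation -3/4.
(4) The expectation value of Z is -1/2.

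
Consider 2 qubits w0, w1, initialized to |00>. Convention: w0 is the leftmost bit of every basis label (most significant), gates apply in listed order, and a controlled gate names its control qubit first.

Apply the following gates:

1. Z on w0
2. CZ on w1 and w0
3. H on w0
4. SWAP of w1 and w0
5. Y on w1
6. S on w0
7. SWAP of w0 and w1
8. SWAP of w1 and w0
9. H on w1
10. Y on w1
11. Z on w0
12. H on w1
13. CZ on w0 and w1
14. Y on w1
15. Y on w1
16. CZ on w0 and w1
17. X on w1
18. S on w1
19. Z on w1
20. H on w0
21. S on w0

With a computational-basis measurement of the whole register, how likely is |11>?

A full measurement returns |11> with probability 1/4. Key observation: the block from step 13 through step 16 cancels to the identity and can be dropped.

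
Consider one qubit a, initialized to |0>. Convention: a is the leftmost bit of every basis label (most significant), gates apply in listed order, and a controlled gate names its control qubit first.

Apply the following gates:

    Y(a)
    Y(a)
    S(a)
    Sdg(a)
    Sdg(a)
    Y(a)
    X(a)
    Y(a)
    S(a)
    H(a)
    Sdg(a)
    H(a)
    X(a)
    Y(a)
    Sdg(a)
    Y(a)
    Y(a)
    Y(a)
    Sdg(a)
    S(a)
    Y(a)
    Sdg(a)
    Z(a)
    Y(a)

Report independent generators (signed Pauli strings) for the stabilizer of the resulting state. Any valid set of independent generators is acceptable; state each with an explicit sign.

The stabilizer group can be generated by +Y, among other valid generating sets.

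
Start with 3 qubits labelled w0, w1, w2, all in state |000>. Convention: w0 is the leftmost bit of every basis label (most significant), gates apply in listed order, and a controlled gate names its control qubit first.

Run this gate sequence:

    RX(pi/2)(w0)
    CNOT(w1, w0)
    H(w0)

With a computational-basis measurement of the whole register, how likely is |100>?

A full measurement returns |100> with probability 1/2.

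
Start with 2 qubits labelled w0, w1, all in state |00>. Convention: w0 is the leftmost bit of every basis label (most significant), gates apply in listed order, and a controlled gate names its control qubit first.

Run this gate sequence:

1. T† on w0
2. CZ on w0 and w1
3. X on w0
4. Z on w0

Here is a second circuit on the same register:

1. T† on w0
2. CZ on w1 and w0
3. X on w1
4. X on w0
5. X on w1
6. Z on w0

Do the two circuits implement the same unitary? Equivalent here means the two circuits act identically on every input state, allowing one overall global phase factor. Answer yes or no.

Yes — the two circuits implement the same unitary up to a global phase.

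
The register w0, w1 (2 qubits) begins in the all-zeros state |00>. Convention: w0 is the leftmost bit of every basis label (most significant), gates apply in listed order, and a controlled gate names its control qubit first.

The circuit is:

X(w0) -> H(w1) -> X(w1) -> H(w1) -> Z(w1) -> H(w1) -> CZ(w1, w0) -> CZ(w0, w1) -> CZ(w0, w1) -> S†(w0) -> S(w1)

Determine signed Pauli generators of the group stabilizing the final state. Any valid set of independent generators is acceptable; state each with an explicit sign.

One valid set of independent stabilizer generators is -IY, -ZI (any independent generating set of the same group is equally correct). Key observation: steps 2-5 multiply out to the identity, so the circuit reduces to the remaining gates.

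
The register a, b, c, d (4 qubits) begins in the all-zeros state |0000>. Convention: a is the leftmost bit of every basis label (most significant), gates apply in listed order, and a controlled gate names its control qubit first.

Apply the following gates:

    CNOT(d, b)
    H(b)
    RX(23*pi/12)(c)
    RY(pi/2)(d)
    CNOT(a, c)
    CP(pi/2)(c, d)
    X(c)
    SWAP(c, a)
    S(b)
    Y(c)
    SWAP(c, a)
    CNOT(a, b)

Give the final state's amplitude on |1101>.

|1101> carries amplitude -I*sqrt(6 - 3*sqrt(2))/8 + I*sqrt(sqrt(2) + 2)/8 in the final state.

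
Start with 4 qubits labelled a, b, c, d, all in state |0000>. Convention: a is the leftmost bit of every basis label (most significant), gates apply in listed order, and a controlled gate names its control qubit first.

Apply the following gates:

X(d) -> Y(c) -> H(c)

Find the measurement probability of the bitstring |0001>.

The probability of measuring |0001> is 1/2.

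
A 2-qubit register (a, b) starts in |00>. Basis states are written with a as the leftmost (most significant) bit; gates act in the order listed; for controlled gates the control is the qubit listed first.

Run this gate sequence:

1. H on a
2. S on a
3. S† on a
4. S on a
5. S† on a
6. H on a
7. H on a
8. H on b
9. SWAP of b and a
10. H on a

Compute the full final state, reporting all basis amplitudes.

The resulting statevector has amplitude sqrt(2)/2 on |00>, sqrt(2)/2 on |01>, 0 on |10>, 0 on |11>. Key observation: gates 1-6 undo each other exactly, leaving only the rest of the circuit to track.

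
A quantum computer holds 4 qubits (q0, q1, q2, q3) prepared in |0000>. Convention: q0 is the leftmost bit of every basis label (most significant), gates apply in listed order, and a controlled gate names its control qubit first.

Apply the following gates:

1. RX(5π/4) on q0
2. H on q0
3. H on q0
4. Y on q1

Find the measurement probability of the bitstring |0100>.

The probability of measuring |0100> is 1/2 - sqrt(2)/4.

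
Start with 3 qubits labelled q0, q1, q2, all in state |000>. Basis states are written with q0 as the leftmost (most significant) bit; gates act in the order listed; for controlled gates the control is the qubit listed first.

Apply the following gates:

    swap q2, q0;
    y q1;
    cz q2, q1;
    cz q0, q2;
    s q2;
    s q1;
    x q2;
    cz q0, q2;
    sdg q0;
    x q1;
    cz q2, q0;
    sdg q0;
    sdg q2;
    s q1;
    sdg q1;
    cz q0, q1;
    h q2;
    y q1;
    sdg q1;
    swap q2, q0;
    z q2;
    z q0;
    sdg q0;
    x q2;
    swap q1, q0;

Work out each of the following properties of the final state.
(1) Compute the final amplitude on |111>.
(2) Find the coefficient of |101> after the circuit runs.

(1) The amplitude on |111> is sqrt(2)/2.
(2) |101> carries amplitude sqrt(2)*I/2 in the final state.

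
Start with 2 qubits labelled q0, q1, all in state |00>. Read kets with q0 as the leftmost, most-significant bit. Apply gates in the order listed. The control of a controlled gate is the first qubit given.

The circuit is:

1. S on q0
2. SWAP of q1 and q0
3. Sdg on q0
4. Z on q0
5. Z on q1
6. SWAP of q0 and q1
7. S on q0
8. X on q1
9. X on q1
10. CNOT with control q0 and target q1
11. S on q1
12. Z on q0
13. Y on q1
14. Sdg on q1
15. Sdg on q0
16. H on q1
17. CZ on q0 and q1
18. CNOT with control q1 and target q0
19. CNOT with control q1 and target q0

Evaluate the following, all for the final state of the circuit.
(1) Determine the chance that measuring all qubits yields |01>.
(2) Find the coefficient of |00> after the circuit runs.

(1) A full measurement returns |01> with probability 1/2. Key observation: steps 8-9 multiply out to the identity, so the circuit reduces to the remaining gates.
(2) The final state's coefficient on |00> equals sqrt(2)/2.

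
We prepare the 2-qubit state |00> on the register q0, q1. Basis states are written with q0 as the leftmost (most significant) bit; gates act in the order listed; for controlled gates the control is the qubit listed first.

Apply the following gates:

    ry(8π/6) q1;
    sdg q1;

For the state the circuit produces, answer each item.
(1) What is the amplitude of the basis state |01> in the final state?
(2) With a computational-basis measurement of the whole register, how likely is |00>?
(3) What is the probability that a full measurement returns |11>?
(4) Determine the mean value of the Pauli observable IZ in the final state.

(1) The amplitude on |01> is -sqrt(3)*I/2.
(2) Outcome |00> occurs with probability 1/4.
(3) Outcome |11> occurs with probability 0.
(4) The expectation value of IZ is -1/2.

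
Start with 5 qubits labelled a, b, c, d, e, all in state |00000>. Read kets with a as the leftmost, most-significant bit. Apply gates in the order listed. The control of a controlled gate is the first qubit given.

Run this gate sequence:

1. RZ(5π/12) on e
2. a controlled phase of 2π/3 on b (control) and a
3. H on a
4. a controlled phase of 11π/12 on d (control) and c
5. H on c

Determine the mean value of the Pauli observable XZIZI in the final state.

The observable XZIZI averages to 1.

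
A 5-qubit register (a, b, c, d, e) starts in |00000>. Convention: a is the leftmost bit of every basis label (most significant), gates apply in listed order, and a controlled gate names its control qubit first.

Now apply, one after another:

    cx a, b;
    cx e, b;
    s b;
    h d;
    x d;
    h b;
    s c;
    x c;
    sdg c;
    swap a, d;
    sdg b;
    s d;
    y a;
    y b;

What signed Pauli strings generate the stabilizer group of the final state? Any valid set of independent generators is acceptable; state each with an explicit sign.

One valid set of independent stabilizer generators is -XIIII, -IYIII, -IIZII, +IIIZI, +IIIIZ (any independent generating set of the same group is equally correct).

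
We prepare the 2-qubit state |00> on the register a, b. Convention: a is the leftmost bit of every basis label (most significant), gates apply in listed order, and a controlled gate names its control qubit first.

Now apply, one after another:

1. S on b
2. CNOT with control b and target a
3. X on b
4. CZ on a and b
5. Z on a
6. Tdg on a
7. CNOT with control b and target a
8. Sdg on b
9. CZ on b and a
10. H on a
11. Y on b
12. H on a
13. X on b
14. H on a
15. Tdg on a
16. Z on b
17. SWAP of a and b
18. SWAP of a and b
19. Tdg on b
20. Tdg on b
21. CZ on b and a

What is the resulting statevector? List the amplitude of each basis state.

After the circuit, the state carries amplitude 0 on |00>, sqrt(2)*I/2 on |01>, 0 on |10>, sqrt(2)*exp(I*pi/4)/2 on |11>. Key observation: steps 17-18 multiply out to the identity, so the circuit reduces to the remaining gates.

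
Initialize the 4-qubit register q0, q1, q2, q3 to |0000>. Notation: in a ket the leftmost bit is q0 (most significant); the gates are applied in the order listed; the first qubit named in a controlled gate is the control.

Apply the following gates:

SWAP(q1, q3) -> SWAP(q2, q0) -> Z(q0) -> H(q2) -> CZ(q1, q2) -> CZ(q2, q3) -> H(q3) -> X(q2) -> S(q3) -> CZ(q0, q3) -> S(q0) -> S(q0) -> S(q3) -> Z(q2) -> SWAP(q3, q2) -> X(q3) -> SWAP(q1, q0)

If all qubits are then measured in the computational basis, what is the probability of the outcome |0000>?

The probability of measuring |0000> is 1/4.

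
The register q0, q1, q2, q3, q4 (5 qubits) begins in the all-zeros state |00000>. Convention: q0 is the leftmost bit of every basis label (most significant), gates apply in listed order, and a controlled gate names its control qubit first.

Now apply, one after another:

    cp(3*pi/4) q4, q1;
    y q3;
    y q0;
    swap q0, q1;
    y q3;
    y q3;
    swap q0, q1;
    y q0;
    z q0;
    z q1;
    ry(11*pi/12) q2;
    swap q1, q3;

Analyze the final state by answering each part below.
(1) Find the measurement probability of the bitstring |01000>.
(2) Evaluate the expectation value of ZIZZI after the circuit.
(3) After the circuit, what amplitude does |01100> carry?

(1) A full measurement returns |01000> with probability -sqrt(6)/8 - sqrt(2)/8 + 1/2. Key observation: gates 3-8 undo each other exactly, leaving only the rest of the circuit to track.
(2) In the final state, ZIZZI has expectation -sqrt(6)/4 - sqrt(2)/4.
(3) |01100> carries amplitude I*sqrt(2 - sqrt(2))/4 + I*sqrt(3*sqrt(2) + 6)/4 in the final state.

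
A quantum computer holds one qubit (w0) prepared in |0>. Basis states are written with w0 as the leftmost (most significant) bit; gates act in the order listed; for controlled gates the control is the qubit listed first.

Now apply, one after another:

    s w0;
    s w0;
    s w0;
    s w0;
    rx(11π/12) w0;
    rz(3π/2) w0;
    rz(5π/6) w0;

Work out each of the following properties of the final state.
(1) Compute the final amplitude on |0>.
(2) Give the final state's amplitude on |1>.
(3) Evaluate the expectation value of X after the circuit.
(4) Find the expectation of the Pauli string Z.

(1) The final state's coefficient on |0> equals (-sqrt(6 - 3*sqrt(2))/4 + sqrt(sqrt(2) + 2)/4)*exp(5*I*pi/6). Key observation: steps 1-4 multiply out to the identity, so the circuit reduces to the remaining gates.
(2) The amplitude on |1> is (sqrt(2 - sqrt(2))/4 + sqrt(3*sqrt(2) + 6)/4)*exp(2*I*pi/3).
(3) The expectation value of X is -sqrt(6)/8 + 3*sqrt(2)/8.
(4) The expectation value of Z is -sqrt(6)/4 - sqrt(2)/4.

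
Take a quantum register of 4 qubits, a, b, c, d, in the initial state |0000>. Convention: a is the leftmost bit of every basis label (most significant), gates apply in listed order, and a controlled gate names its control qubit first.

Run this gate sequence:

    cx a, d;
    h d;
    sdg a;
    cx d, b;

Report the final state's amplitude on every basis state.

The resulting statevector has amplitude sqrt(2)/2 on |0000>, sqrt(2)/2 on |0101>, and 0 on every other basis state.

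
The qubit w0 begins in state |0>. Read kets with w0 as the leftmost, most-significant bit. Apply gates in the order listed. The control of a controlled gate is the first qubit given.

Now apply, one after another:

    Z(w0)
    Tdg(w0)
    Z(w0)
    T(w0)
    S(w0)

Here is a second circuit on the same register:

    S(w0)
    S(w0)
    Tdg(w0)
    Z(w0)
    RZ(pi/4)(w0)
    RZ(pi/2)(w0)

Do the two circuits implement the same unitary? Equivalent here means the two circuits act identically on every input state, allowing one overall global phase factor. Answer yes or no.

Yes, they are equivalent — the unitaries differ by at most a global phase.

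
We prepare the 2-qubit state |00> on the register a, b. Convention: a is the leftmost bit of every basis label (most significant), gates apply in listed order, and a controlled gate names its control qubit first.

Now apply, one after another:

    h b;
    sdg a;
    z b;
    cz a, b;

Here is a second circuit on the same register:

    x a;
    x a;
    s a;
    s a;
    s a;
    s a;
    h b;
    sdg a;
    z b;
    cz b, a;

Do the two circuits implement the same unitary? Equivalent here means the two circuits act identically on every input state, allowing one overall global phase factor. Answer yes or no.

Yes, they are equivalent — the unitaries differ by at most a global phase.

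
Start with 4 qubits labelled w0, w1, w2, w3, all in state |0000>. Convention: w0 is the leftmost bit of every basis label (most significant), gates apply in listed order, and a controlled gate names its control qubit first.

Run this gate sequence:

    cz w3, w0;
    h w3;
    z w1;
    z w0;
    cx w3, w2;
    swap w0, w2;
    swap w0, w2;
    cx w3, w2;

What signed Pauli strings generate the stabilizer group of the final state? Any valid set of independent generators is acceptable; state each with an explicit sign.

The final state is stabilized by the group generated by +IIIX, +ZIII, +IZII, +IIZI; other independent generating sets are equally valid. Key observation: steps 5-8 multiply out to the identity, so the circuit reduces to the remaining gates.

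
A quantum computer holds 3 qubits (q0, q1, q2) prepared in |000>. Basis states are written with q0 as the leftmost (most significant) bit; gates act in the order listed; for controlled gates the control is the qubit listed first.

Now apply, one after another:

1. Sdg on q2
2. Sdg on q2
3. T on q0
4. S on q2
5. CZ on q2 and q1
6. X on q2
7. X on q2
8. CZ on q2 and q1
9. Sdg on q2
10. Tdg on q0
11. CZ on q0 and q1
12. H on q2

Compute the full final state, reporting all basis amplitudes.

After the circuit, the state carries amplitude sqrt(2)/2 on |000>, sqrt(2)/2 on |001>, and 0 on every other basis state. Key observation: steps 3-10 multiply out to the identity, so the circuit reduces to the remaining gates.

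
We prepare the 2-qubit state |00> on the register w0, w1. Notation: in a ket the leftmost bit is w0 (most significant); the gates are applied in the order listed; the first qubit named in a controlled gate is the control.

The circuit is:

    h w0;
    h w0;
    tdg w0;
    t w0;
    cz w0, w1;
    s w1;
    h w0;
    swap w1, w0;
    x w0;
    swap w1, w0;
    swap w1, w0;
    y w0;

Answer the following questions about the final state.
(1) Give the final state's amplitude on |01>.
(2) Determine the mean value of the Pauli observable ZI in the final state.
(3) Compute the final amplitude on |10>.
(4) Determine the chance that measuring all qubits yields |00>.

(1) |01> carries amplitude -sqrt(2)*I/2 in the final state. Key observation: steps 10-11 multiply out to the identity, so the circuit reduces to the remaining gates.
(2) The expectation value of ZI is 1.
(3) The amplitude on |10> is 0.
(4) A full measurement returns |00> with probability 1/2.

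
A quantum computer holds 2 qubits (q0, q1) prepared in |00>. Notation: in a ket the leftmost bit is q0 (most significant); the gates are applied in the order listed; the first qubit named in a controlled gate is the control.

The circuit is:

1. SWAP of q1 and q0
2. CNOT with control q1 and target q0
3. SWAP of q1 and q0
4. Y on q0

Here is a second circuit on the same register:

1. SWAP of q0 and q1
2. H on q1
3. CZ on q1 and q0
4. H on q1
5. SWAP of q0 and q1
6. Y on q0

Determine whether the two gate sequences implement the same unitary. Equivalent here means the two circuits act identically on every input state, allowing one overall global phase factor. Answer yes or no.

No, they are not equivalent — no single phase factor reconciles the two unitaries.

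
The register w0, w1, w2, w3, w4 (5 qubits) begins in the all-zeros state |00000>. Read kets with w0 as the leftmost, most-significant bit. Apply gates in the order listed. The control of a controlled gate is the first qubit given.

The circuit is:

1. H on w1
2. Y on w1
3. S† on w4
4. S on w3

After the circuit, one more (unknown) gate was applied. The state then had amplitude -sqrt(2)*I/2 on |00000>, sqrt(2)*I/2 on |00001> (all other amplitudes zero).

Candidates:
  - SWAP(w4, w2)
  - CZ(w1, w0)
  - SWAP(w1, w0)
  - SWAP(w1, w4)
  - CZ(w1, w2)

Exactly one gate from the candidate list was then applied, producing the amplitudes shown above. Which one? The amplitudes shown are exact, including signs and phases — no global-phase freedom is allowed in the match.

The applied gate was SWAP(w1, w4).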